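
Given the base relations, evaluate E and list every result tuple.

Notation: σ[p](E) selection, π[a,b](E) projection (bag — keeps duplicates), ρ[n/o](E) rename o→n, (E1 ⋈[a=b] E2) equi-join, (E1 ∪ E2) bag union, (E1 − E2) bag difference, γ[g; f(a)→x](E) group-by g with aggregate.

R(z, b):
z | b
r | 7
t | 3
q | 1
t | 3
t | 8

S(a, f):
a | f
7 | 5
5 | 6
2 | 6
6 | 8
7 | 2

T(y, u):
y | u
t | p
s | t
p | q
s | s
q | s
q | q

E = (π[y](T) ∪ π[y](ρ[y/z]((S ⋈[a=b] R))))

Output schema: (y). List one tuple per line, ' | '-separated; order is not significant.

Subexpression sizes:
  T → 6
  π[y](T) → 6
  S → 5
  R → 5
  (S ⋈[a=b] R) → 2
  ρ[y/z]((S ⋈[a=b] R)) → 2
  π[y](ρ[y/z]((S ⋈[a=b] R))) → 2
  (π[y](T) ∪ π[y](ρ[y/z]((S ⋈[a=b] R)))) → 8

== RESULT ==
y
p
q
q
r
r
s
s
t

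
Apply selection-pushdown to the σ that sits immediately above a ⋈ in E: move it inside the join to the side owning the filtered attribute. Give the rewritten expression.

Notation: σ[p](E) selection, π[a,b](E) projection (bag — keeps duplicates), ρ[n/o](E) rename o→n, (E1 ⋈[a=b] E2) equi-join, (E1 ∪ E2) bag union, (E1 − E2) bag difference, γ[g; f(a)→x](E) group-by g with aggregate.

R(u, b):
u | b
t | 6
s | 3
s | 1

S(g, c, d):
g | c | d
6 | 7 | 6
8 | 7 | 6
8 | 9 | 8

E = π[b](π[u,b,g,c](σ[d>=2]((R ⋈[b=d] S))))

σ filters on d, owned by the right side.
E' = π[b](π[u,b,g,c]((R ⋈[b=d] σ[d>=2](S))))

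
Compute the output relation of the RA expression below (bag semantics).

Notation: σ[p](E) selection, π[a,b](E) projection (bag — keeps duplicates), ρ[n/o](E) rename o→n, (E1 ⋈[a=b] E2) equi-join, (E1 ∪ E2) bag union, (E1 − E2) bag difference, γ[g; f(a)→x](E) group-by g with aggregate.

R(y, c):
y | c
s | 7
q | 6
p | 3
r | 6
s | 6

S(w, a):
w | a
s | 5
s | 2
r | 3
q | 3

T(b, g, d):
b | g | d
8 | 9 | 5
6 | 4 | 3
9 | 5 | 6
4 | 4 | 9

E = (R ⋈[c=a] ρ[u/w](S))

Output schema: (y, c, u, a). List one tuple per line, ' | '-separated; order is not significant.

Row counts bottom-up:
  R → 5
  S → 4
  ρ[u/w](S) → 4
  (R ⋈[c=a] ρ[u/w](S)) → 2

== RESULT ==
y | c | u | a
p | 3 | q | 3
p | 3 | r | 3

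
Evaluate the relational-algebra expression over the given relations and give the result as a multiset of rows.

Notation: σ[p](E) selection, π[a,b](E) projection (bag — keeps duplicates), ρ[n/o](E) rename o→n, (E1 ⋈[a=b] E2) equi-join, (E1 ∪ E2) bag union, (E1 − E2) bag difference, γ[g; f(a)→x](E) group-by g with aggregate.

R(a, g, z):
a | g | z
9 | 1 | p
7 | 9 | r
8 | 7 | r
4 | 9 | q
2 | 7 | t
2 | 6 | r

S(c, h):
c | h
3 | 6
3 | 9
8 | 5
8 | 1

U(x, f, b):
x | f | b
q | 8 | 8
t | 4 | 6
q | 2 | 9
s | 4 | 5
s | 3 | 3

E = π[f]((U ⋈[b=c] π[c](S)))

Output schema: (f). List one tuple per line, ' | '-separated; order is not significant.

Row counts bottom-up:
  U → 5
  S → 4
  π[c](S) → 4
  (U ⋈[b=c] π[c](S)) → 4
  π[f]((U ⋈[b=c] π[c](S))) → 4

== RESULT ==
f
3
3
8
8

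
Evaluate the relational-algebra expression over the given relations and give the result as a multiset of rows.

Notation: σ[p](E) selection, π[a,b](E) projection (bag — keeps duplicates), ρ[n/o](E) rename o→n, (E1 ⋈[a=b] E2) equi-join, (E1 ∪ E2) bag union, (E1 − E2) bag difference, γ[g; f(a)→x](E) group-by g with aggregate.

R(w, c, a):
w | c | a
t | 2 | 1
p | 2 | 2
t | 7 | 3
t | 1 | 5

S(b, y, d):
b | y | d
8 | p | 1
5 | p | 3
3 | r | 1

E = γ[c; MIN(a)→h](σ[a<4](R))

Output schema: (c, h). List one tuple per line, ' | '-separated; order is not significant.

Stepwise |·|:
  R → 4
  σ[a<4](R) → 3
  γ[c; MIN(a)→h](σ[a<4](R)) → 2

== RESULT ==
c | h
2 | 1
7 | 3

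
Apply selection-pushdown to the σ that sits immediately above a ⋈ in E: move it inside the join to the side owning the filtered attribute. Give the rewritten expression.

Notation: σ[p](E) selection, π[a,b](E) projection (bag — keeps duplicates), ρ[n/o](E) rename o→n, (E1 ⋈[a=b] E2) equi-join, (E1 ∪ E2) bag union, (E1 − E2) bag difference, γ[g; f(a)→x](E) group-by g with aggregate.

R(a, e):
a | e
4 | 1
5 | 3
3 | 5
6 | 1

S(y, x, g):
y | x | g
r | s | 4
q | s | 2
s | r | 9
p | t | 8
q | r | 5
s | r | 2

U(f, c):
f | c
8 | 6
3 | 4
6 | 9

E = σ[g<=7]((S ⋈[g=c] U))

σ filters on g, owned by the left side.
E' = (σ[g<=7](S) ⋈[g=c] U)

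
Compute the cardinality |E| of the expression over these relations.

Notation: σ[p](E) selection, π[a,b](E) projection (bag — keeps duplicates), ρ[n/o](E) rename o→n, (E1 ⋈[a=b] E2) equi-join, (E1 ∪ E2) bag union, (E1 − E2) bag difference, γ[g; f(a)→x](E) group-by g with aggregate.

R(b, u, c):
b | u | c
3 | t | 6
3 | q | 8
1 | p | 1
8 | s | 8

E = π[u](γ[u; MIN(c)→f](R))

Stepwise |·|:
  R → 4
  γ[u; MIN(c)→f](R) → 4
  π[u](γ[u; MIN(c)→f](R)) → 4

|E| = 4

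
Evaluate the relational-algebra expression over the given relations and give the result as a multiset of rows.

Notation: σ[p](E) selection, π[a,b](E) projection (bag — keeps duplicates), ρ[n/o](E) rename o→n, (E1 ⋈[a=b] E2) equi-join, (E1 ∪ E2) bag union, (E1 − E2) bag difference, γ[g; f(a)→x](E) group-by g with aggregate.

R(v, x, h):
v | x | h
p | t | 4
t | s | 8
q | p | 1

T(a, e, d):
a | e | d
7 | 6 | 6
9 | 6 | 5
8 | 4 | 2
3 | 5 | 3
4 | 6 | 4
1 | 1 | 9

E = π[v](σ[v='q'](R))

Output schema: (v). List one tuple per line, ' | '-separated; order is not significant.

Row counts bottom-up:
  R → 3
  σ[v='q'](R) → 1
  π[v](σ[v='q'](R)) → 1

== RESULT ==
v
q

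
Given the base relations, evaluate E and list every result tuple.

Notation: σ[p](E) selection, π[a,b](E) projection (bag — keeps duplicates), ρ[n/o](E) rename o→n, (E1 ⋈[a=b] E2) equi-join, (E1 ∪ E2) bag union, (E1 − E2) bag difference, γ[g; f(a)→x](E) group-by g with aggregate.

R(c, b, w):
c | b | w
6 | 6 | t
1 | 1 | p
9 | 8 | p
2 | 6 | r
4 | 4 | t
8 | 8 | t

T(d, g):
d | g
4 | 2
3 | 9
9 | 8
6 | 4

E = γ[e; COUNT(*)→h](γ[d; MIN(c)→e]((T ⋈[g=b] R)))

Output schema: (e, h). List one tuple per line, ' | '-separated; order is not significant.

Per-node cardinality:
  T → 4
  R → 6
  (T ⋈[g=b] R) → 3
  γ[d; MIN(c)→e]((T ⋈[g=b] R)) → 2
  γ[e; COUNT(*)→h](γ[d; MIN(c)→e]((T ⋈[g=b] R))) → 2

== RESULT ==
e | h
4 | 1
8 | 1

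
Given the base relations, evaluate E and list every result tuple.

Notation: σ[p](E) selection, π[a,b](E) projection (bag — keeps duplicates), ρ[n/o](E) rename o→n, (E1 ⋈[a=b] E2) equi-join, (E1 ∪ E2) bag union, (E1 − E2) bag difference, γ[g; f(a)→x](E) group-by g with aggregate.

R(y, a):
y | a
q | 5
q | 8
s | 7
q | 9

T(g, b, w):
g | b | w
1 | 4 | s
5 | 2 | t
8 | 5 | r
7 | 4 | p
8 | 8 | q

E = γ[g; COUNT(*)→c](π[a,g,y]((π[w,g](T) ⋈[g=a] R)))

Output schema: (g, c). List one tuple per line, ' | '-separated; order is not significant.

Subexpression sizes:
  T → 5
  π[w,g](T) → 5
  R → 4
  (π[w,g](T) ⋈[g=a] R) → 4
  π[a,g,y]((π[w,g](T) ⋈[g=a] R)) → 4
  γ[g; COUNT(*)→c](π[a,g,y]((π[w,g](T) ⋈[g=a] R))) → 3

== RESULT ==
g | c
5 | 1
7 | 1
8 | 2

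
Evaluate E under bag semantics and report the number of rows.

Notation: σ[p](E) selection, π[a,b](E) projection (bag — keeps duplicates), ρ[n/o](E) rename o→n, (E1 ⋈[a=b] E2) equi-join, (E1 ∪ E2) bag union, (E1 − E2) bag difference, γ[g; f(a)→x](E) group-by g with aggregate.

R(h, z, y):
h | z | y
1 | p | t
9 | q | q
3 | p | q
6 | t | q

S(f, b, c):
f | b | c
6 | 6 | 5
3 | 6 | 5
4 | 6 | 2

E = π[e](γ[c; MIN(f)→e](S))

Stepwise |·|:
  S → 3
  γ[c; MIN(f)→e](S) → 2
  π[e](γ[c; MIN(f)→e](S)) → 2

|E| = 2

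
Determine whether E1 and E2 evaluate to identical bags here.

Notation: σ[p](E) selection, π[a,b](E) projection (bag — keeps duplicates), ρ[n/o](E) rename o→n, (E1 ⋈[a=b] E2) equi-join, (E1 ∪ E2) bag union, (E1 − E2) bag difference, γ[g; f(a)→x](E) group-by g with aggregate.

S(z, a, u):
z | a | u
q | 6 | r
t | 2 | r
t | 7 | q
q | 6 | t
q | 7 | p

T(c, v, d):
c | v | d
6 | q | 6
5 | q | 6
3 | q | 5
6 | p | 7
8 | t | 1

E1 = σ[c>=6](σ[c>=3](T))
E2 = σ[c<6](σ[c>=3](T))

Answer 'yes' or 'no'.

E1 subexpression sizes:
  T → 5
  σ[c>=3](T) → 5
  σ[c>=6](σ[c>=3](T)) → 3
E2 subexpression sizes:
  T → 5
  σ[c>=3](T) → 5
  σ[c<6](σ[c>=3](T)) → 2

E1 result:
c | v | d
6 | p | 7
6 | q | 6
8 | t | 1
E2 result:
c | v | d
3 | q | 5
5 | q | 6
Witness: (3, 'q', 5) appears 0× in E1 but 1× in E2.

no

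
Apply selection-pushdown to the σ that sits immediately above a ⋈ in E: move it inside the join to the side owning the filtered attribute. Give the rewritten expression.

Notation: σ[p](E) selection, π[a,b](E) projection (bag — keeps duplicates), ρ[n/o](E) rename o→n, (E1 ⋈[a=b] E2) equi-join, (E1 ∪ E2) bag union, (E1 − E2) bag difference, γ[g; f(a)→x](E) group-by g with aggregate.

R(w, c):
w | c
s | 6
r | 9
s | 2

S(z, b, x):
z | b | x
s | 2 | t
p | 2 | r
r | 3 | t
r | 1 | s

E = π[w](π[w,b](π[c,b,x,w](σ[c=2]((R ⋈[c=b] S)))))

σ filters on c, owned by the left side.
E' = π[w](π[w,b](π[c,b,x,w]((σ[c=2](R) ⋈[c=b] S))))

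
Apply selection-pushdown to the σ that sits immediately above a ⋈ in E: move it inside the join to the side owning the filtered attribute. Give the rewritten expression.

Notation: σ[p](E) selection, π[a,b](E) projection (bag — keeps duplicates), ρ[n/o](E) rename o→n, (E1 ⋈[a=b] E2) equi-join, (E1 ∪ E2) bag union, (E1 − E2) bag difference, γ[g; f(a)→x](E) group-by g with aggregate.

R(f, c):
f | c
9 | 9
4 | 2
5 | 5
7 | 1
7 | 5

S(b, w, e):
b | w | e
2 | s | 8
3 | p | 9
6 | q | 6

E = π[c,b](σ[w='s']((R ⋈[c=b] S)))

σ filters on w, owned by the right side.
E' = π[c,b]((R ⋈[c=b] σ[w='s'](S)))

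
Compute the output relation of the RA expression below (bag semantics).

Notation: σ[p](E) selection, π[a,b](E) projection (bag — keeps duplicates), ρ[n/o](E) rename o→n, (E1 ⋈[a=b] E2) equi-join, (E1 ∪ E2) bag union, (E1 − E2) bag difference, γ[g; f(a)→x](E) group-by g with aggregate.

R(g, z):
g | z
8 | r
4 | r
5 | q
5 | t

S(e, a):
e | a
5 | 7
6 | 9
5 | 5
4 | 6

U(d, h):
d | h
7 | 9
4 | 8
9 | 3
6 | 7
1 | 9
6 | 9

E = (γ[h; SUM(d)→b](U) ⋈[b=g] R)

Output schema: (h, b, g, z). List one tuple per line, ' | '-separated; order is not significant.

Per-node cardinality:
  U → 6
  γ[h; SUM(d)→b](U) → 4
  R → 4
  (γ[h; SUM(d)→b](U) ⋈[b=g] R) → 1

== RESULT ==
h | b | g | z
8 | 4 | 4 | r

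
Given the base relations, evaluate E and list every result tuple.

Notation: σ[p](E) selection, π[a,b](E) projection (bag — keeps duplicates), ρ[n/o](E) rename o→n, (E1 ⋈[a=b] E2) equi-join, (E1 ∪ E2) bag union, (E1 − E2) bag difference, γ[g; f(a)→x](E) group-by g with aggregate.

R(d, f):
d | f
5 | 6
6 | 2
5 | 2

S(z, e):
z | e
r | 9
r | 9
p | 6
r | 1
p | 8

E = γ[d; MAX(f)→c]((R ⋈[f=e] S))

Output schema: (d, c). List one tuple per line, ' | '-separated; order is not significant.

Per-node cardinality:
  R → 3
  S → 5
  (R ⋈[f=e] S) → 1
  γ[d; MAX(f)→c]((R ⋈[f=e] S)) → 1

== RESULT ==
d | c
5 | 6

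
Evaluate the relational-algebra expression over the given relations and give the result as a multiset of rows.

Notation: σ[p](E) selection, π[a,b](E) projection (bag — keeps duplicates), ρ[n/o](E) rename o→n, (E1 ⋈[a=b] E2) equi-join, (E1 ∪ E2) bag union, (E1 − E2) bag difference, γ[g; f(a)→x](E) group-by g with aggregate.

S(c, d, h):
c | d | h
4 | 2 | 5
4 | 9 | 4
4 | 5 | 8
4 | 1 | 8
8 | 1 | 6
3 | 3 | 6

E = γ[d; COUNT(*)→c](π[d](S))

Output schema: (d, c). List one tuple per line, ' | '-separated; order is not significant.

Per-node cardinality:
  S → 6
  π[d](S) → 6
  γ[d; COUNT(*)→c](π[d](S)) → 5

== RESULT ==
d | c
1 | 2
2 | 1
3 | 1
5 | 1
9 | 1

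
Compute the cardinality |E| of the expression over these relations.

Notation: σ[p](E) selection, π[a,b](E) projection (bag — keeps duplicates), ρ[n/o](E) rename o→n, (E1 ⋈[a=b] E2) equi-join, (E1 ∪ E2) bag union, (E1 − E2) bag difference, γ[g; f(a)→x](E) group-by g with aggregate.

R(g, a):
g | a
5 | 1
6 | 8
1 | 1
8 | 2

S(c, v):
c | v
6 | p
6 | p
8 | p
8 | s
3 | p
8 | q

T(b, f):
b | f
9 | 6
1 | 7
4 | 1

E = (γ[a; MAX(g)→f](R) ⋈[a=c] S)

Subexpression sizes:
  R → 4
  γ[a; MAX(g)→f](R) → 3
  S → 6
  (γ[a; MAX(g)→f](R) ⋈[a=c] S) → 3

|E| = 3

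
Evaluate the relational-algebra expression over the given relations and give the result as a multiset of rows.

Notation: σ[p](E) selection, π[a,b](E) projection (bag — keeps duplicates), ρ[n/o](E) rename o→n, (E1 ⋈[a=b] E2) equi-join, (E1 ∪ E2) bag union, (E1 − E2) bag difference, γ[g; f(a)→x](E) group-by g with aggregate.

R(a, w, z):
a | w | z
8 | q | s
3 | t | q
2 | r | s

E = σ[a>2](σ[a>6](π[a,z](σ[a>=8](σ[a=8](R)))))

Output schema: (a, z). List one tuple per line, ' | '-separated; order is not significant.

Stepwise |·|:
  R → 3
  σ[a=8](R) → 1
  σ[a>=8](σ[a=8](R)) → 1
  π[a,z](σ[a>=8](σ[a=8](R))) → 1
  σ[a>6](π[a,z](σ[a>=8](σ[a=8](R)))) → 1
  σ[a>2](σ[a>6](π[a,z](σ[a>=8](σ[a=8](R))))) → 1

== RESULT ==
a | z
8 | s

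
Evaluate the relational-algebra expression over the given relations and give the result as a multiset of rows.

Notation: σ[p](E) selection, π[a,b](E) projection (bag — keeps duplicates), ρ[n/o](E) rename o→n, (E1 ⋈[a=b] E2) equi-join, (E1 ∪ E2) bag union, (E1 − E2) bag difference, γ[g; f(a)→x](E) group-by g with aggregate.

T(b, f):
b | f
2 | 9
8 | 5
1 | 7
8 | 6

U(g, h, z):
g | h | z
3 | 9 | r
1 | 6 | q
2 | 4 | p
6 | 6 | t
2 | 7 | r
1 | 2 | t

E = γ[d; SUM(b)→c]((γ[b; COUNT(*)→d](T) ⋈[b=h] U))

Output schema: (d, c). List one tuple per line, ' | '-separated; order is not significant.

Row counts bottom-up:
  T → 4
  γ[b; COUNT(*)→d](T) → 3
  U → 6
  (γ[b; COUNT(*)→d](T) ⋈[b=h] U) → 1
  γ[d; SUM(b)→c]((γ[b; COUNT(*)→d](T) ⋈[b=h] U)) → 1

== RESULT ==
d | c
1 | 2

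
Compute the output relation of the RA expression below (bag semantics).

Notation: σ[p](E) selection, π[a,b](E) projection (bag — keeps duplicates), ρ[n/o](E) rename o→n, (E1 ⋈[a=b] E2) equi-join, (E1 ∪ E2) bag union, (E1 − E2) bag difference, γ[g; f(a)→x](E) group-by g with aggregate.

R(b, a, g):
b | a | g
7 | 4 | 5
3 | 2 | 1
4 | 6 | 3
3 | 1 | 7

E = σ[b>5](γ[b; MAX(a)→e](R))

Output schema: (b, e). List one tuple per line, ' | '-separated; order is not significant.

Subexpression sizes:
  R → 4
  γ[b; MAX(a)→e](R) → 3
  σ[b>5](γ[b; MAX(a)→e](R)) → 1

== RESULT ==
b | e
7 | 4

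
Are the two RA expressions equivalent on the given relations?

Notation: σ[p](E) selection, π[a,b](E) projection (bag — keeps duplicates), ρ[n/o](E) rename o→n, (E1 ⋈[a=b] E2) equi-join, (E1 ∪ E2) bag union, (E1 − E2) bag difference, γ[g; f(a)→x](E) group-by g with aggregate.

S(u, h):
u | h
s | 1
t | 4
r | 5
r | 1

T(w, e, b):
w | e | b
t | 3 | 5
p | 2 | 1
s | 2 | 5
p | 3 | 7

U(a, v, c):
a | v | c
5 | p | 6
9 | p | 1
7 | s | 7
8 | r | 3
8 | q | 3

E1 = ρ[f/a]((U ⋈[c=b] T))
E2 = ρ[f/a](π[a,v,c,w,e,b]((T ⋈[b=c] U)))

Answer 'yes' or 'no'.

E1 per-node cardinality:
  U → 5
  T → 4
  (U ⋈[c=b] T) → 2
  ρ[f/a]((U ⋈[c=b] T)) → 2
E2 per-node cardinality:
  T → 4
  U → 5
  (T ⋈[b=c] U) → 2
  π[a,v,c,w,e,b]((T ⋈[b=c] U)) → 2
  ρ[f/a](π[a,v,c,w,e,b]((T ⋈[b=c] U))) → 2

E1 and E2 produce the same multiset:
f | v | c | w | e | b
7 | s | 7 | p | 3 | 7
9 | p | 1 | p | 2 | 1

yes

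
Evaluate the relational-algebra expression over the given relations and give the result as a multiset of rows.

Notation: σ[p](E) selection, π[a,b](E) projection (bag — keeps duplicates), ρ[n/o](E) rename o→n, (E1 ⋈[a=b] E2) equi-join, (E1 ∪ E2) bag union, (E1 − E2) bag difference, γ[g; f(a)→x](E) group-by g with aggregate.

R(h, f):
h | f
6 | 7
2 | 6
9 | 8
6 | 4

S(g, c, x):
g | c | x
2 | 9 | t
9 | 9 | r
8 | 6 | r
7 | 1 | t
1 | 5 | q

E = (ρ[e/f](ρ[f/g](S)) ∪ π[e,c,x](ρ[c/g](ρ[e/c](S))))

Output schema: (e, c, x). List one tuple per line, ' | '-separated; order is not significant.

Row counts bottom-up:
  S → 5
  ρ[f/g](S) → 5
  ρ[e/f](ρ[f/g](S)) → 5
  S → 5
  ρ[e/c](S) → 5
  ρ[c/g](ρ[e/c](S)) → 5
  π[e,c,x](ρ[c/g](ρ[e/c](S))) → 5
  (ρ[e/f](ρ[f/g](S)) ∪ π[e,c,x](ρ[c/g](ρ[e/c](S)))) → 10

== RESULT ==
e | c | x
1 | 5 | q
1 | 7 | t
2 | 9 | t
5 | 1 | q
6 | 8 | r
7 | 1 | t
8 | 6 | r
9 | 2 | t
9 | 9 | r
9 | 9 | r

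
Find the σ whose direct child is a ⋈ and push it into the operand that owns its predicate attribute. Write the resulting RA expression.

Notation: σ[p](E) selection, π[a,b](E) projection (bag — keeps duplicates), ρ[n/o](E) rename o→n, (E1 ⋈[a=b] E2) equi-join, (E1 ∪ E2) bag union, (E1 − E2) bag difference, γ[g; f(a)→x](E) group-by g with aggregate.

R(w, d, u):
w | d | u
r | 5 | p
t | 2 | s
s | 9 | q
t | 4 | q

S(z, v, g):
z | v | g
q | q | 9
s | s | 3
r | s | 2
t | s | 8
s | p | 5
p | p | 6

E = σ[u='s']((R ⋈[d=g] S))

σ filters on u, owned by the left side.
E' = (σ[u='s'](R) ⋈[d=g] S)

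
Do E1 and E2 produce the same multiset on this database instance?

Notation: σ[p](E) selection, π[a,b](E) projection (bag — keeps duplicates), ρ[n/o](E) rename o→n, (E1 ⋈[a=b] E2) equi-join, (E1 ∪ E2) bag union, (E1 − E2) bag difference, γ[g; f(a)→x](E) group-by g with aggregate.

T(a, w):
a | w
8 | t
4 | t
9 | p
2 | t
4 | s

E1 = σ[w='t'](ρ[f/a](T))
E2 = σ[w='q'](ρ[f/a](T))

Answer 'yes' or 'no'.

E1 per-node cardinality:
  T → 5
  ρ[f/a](T) → 5
  σ[w='t'](ρ[f/a](T)) → 3
E2 per-node cardinality:
  T → 5
  ρ[f/a](T) → 5
  σ[w='q'](ρ[f/a](T)) → 0

E1 result:
f | w
2 | t
4 | t
8 | t
E2 result:
f | w
(0 rows)
Witness: (8, 't') appears 1× in E1 but 0× in E2.

no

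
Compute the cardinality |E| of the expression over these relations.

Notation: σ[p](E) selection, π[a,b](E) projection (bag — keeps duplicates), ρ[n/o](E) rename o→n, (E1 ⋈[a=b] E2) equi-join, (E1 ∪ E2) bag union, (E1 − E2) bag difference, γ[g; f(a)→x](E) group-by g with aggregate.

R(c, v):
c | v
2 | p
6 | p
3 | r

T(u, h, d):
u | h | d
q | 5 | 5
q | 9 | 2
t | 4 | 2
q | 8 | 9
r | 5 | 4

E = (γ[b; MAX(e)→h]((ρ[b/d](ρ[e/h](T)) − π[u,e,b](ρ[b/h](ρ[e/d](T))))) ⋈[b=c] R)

Subexpression sizes:
  T → 5
  ρ[e/h](T) → 5
  ρ[b/d](ρ[e/h](T)) → 5
  T → 5
  ρ[e/d](T) → 5
  ρ[b/h](ρ[e/d](T)) → 5
  π[u,e,b](ρ[b/h](ρ[e/d](T))) → 5
  (ρ[b/d](ρ[e/h](T)) − π[u,e,b](ρ[b/h](ρ[e/d](T)))) → 4
  γ[b; MAX(e)→h]((ρ[b/d](ρ[e/h](T)) − π[u,e,b](ρ[b/h](ρ[e/d](T))))) → 3
  R → 3
  (γ[b; MAX(e)→h]((ρ[b/d](ρ[e/h](T)) − π[u,e,b](ρ[b/h](ρ[e/d](T))))) ⋈[b=c] R) → 1

|E| = 1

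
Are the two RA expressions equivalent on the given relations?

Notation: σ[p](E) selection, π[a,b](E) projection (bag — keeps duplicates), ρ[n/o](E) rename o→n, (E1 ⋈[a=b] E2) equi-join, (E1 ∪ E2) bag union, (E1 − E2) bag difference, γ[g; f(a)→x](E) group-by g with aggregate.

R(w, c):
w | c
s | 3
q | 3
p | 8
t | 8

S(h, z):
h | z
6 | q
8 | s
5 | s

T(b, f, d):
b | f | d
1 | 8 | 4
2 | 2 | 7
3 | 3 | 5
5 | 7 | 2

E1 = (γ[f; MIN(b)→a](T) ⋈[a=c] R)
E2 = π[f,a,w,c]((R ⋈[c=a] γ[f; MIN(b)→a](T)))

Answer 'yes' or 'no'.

E1 per-node cardinality:
  T → 4
  γ[f; MIN(b)→a](T) → 4
  R → 4
  (γ[f; MIN(b)→a](T) ⋈[a=c] R) → 2
E2 per-node cardinality:
  R → 4
  T → 4
  γ[f; MIN(b)→a](T) → 4
  (R ⋈[c=a] γ[f; MIN(b)→a](T)) → 2
  π[f,a,w,c]((R ⋈[c=a] γ[f; MIN(b)→a](T))) → 2

E1 and E2 produce the same multiset:
f | a | w | c
3 | 3 | q | 3
3 | 3 | s | 3

yes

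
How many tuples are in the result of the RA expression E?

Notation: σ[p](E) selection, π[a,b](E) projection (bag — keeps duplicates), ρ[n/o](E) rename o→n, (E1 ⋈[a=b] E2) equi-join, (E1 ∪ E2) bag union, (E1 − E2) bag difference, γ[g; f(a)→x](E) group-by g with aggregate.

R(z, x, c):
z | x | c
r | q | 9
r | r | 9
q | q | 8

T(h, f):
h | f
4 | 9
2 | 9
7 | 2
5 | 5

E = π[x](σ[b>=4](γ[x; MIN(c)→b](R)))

Stepwise |·|:
  R → 3
  γ[x; MIN(c)→b](R) → 2
  σ[b>=4](γ[x; MIN(c)→b](R)) → 2
  π[x](σ[b>=4](γ[x; MIN(c)→b](R))) → 2

|E| = 2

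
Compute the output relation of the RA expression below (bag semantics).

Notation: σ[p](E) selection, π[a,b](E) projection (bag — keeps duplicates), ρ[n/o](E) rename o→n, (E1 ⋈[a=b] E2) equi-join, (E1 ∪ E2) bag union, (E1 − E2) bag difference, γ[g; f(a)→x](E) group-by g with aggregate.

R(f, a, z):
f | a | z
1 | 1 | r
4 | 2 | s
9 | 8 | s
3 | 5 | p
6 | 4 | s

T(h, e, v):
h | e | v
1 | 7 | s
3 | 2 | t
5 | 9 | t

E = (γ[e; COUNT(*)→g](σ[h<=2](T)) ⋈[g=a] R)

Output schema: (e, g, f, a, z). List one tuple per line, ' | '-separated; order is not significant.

Stepwise |·|:
  T → 3
  σ[h<=2](T) → 1
  γ[e; COUNT(*)→g](σ[h<=2](T)) → 1
  R → 5
  (γ[e; COUNT(*)→g](σ[h<=2](T)) ⋈[g=a] R) → 1

== RESULT ==
e | g | f | a | z
7 | 1 | 1 | 1 | r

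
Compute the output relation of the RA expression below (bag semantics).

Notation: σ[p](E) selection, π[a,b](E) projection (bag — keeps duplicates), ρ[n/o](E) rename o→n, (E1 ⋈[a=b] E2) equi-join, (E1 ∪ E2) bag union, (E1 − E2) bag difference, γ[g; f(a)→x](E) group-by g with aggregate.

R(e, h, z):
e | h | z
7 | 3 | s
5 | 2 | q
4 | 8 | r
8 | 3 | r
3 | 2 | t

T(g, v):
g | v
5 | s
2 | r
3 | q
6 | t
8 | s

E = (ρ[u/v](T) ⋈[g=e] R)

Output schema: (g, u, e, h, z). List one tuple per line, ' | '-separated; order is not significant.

Row counts bottom-up:
  T → 5
  ρ[u/v](T) → 5
  R → 5
  (ρ[u/v](T) ⋈[g=e] R) → 3

== RESULT ==
g | u | e | h | z
3 | q | 3 | 2 | t
5 | s | 5 | 2 | q
8 | s | 8 | 3 | r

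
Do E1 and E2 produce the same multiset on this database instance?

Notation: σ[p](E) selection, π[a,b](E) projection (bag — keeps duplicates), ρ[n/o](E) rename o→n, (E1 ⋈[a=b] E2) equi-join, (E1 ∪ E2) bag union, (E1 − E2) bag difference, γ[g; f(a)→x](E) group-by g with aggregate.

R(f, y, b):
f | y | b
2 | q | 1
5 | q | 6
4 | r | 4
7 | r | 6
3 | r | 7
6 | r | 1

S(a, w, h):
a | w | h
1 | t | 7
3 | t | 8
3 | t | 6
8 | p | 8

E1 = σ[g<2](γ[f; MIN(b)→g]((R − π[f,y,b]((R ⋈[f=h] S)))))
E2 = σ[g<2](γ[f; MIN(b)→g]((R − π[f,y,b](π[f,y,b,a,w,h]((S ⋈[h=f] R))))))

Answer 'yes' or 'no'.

E1 per-node cardinality:
  R → 6
  R → 6
  S → 4
  (R ⋈[f=h] S) → 2
  π[f,y,b]((R ⋈[f=h] S)) → 2
  (R − π[f,y,b]((R ⋈[f=h] S))) → 4
  γ[f; MIN(b)→g]((R − π[f,y,b]((R ⋈[f=h] S)))) → 4
  σ[g<2](γ[f; MIN(b)→g]((R − π[f,y,b]((R ⋈[f=h] S))))) → 1
E2 per-node cardinality:
  R → 6
  S → 4
  R → 6
  (S ⋈[h=f] R) → 2
  π[f,y,b,a,w,h]((S ⋈[h=f] R)) → 2
  π[f,y,b](π[f,y,b,a,w,h]((S ⋈[h=f] R))) → 2
  (R − π[f,y,b](π[f,y,b,a,w,h]((S ⋈[h=f] R)))) → 4
  γ[f; MIN(b)→g]((R − π[f,y,b](π[f,y,b,a,w,h]((S ⋈[h=f] R))))) → 4
  σ[g<2](γ[f; MIN(b)→g]((R − π[f,y,b](π[f,y,b,a,w,h]((S ⋈[h=f] R)))))) → 1

E1 and E2 produce the same multiset:
f | g
2 | 1

yes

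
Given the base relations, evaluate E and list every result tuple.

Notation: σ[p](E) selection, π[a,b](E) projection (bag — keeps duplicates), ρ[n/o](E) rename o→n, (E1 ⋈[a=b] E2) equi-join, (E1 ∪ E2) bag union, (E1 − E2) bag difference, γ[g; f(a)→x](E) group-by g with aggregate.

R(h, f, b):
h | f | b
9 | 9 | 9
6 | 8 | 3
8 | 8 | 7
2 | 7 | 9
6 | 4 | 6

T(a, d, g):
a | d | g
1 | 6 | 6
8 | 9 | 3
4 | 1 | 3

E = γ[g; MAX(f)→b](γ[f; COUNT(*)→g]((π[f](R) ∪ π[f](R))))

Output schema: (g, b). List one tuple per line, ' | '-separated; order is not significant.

Subexpression sizes:
  R → 5
  π[f](R) → 5
  R → 5
  π[f](R) → 5
  (π[f](R) ∪ π[f](R)) → 10
  γ[f; COUNT(*)→g]((π[f](R) ∪ π[f](R))) → 4
  γ[g; MAX(f)→b](γ[f; COUNT(*)→g]((π[f](R) ∪ π[f](R)))) → 2

== RESULT ==
g | b
2 | 9
4 | 8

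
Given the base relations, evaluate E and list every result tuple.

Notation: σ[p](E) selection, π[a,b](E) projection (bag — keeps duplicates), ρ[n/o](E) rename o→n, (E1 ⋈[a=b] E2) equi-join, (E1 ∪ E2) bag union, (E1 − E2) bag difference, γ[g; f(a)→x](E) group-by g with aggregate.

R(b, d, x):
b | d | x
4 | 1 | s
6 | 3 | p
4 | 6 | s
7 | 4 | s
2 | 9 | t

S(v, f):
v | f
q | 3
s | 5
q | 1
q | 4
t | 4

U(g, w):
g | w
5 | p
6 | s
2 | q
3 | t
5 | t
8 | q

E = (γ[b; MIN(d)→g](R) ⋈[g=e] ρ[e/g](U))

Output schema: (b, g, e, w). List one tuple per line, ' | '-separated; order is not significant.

Row counts bottom-up:
  R → 5
  γ[b; MIN(d)→g](R) → 4
  U → 6
  ρ[e/g](U) → 6
  (γ[b; MIN(d)→g](R) ⋈[g=e] ρ[e/g](U)) → 1

== RESULT ==
b | g | e | w
6 | 3 | 3 | t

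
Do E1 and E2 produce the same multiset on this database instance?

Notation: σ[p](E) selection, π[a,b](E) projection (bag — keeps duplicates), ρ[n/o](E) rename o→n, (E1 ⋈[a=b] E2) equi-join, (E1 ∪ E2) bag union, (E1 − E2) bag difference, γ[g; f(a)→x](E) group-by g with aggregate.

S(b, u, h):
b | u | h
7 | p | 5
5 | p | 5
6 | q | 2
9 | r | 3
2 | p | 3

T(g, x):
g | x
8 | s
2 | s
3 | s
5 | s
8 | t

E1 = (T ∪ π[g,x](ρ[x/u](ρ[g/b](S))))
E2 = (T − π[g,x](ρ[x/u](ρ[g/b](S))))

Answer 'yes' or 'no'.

E1 per-node cardinality:
  T → 5
  S → 5
  ρ[g/b](S) → 5
  ρ[x/u](ρ[g/b](S)) → 5
  π[g,x](ρ[x/u](ρ[g/b](S))) → 5
  (T ∪ π[g,x](ρ[x/u](ρ[g/b](S)))) → 10
E2 per-node cardinality:
  T → 5
  S → 5
  ρ[g/b](S) → 5
  ρ[x/u](ρ[g/b](S)) → 5
  π[g,x](ρ[x/u](ρ[g/b](S))) → 5
  (T − π[g,x](ρ[x/u](ρ[g/b](S)))) → 5

E1 result:
g | x
2 | p
2 | s
3 | s
5 | p
5 | s
6 | q
7 | p
8 | s
8 | t
9 | r
E2 result:
g | x
2 | s
3 | s
5 | s
8 | s
8 | t
Witness: (9, 'r') appears 1× in E1 but 0× in E2.

no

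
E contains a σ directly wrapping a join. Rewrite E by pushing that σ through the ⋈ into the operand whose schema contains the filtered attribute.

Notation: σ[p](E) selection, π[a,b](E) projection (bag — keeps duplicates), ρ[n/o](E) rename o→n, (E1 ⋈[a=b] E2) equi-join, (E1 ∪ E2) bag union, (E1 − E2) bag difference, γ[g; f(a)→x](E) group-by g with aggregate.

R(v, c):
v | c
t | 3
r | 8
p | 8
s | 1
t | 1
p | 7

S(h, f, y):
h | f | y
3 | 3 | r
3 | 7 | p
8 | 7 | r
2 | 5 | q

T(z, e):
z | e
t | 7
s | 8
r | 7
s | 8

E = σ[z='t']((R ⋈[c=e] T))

σ filters on z, owned by the right side.
E' = (R ⋈[c=e] σ[z='t'](T))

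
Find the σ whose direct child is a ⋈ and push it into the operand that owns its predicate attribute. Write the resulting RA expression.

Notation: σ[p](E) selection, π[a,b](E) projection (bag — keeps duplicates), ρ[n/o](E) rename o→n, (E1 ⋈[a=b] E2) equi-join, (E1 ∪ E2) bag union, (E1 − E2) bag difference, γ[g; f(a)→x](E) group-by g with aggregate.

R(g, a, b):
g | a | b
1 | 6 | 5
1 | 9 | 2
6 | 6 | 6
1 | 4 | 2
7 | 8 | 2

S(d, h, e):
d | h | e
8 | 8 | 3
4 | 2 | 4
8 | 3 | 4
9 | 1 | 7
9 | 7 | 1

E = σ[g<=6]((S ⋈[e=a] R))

σ filters on g, owned by the right side.
E' = (S ⋈[e=a] σ[g<=6](R))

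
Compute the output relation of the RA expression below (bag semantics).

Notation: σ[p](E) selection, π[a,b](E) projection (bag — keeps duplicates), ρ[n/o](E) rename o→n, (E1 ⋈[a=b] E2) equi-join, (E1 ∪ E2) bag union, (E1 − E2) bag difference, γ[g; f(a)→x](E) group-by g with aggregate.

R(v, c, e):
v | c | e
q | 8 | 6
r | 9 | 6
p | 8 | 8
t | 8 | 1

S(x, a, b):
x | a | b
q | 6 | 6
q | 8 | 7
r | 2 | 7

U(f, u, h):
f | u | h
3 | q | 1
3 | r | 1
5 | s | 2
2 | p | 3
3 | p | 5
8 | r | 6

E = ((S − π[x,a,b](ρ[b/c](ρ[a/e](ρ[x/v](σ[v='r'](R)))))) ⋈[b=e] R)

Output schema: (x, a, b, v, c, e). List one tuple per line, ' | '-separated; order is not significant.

Subexpression sizes:
  S → 3
  R → 4
  σ[v='r'](R) → 1
  ρ[x/v](σ[v='r'](R)) → 1
  ρ[a/e](ρ[x/v](σ[v='r'](R))) → 1
  ρ[b/c](ρ[a/e](ρ[x/v](σ[v='r'](R)))) → 1
  π[x,a,b](ρ[b/c](ρ[a/e](ρ[x/v](σ[v='r'](R))))) → 1
  (S − π[x,a,b](ρ[b/c](ρ[a/e](ρ[x/v](σ[v='r'](R)))))) → 3
  R → 4
  ((S − π[x,a,b](ρ[b/c](ρ[a/e](ρ[x/v](σ[v='r'](R)))))) ⋈[b=e] R) → 2

== RESULT ==
x | a | b | v | c | e
q | 6 | 6 | q | 8 | 6
q | 6 | 6 | r | 9 | 6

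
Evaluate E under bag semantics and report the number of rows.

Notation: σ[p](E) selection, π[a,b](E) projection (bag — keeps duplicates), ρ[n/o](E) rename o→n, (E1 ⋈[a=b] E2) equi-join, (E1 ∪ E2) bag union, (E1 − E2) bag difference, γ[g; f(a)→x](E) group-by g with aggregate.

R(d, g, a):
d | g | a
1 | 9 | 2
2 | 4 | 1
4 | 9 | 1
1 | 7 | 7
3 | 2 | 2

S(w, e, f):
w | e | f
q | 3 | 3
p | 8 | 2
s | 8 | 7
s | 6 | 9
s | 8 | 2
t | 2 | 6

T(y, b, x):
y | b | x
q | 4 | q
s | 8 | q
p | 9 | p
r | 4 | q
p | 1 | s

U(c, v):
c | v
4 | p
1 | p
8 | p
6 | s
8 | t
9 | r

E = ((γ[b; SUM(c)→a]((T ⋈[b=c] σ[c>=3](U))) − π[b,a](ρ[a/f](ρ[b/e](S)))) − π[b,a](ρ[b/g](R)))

Stepwise |·|:
  T → 5
  U → 6
  σ[c>=3](U) → 5
  (T ⋈[b=c] σ[c>=3](U)) → 5
  γ[b; SUM(c)→a]((T ⋈[b=c] σ[c>=3](U))) → 3
  S → 6
  ρ[b/e](S) → 6
  ρ[a/f](ρ[b/e](S)) → 6
  π[b,a](ρ[a/f](ρ[b/e](S))) → 6
  (γ[b; SUM(c)→a]((T ⋈[b=c] σ[c>=3](U))) − π[b,a](ρ[a/f](ρ[b/e](S)))) → 3
  R → 5
  ρ[b/g](R) → 5
  π[b,a](ρ[b/g](R)) → 5
  ((γ[b; SUM(c)→a]((T ⋈[b=c] σ[c>=3](U))) − π[b,a](ρ[a/f](ρ[b/e](S)))) − π[b,a](ρ[b/g](R))) → 3

|E| = 3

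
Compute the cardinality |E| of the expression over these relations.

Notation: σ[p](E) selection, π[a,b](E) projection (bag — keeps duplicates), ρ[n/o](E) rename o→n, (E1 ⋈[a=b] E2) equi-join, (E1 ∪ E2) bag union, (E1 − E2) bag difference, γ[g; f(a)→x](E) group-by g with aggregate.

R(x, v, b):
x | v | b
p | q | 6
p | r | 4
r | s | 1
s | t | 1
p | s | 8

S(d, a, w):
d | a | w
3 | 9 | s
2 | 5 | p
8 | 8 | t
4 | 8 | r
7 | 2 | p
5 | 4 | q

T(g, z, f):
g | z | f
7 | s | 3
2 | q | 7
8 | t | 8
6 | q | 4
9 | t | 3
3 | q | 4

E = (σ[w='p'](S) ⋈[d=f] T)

Stepwise |·|:
  S → 6
  σ[w='p'](S) → 2
  T → 6
  (σ[w='p'](S) ⋈[d=f] T) → 1

|E| = 1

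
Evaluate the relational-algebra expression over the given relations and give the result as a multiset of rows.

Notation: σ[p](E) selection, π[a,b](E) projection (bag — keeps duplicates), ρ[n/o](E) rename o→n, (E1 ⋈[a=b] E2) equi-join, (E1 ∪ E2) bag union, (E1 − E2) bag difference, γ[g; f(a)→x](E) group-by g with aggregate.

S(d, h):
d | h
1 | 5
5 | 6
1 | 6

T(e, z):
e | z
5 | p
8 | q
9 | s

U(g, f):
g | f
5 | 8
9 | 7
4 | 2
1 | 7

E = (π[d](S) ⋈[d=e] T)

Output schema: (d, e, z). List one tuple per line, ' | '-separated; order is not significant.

Per-node cardinality:
  S → 3
  π[d](S) → 3
  T → 3
  (π[d](S) ⋈[d=e] T) → 1

== RESULT ==
d | e | z
5 | 5 | p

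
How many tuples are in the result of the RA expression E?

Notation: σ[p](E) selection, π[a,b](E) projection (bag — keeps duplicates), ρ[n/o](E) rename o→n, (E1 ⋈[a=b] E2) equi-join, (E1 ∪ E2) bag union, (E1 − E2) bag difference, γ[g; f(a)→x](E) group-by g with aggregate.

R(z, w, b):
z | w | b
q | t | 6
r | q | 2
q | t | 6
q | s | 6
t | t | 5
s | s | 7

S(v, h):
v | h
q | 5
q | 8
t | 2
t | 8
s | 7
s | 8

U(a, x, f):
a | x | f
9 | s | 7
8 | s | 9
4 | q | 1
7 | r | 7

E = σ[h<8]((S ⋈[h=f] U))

Subexpression sizes:
  S → 6
  U → 4
  (S ⋈[h=f] U) → 2
  σ[h<8]((S ⋈[h=f] U)) → 2

|E| = 2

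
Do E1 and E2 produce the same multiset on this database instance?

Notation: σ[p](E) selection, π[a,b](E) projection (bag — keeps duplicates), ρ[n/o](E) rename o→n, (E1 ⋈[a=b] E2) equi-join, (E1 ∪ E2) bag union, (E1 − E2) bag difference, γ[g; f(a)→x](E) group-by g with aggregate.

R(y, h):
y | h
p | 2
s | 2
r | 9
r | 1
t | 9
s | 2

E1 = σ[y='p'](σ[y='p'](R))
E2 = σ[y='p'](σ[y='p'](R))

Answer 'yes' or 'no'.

E1 per-node cardinality:
  R → 6
  σ[y='p'](R) → 1
  σ[y='p'](σ[y='p'](R)) → 1
E2 per-node cardinality:
  R → 6
  σ[y='p'](R) → 1
  σ[y='p'](σ[y='p'](R)) → 1

E1 and E2 produce the same multiset:
y | h
p | 2

yes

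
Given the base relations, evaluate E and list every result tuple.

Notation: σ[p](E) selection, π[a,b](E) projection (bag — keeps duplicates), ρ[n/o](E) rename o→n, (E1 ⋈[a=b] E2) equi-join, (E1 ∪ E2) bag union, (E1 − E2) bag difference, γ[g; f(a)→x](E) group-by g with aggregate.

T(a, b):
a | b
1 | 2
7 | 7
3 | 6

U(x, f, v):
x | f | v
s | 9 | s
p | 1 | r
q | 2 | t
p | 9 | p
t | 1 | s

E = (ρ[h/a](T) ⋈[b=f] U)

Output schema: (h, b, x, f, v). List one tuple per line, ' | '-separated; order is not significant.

Subexpression sizes:
  T → 3
  ρ[h/a](T) → 3
  U → 5
  (ρ[h/a](T) ⋈[b=f] U) → 1

== RESULT ==
h | b | x | f | v
1 | 2 | q | 2 | t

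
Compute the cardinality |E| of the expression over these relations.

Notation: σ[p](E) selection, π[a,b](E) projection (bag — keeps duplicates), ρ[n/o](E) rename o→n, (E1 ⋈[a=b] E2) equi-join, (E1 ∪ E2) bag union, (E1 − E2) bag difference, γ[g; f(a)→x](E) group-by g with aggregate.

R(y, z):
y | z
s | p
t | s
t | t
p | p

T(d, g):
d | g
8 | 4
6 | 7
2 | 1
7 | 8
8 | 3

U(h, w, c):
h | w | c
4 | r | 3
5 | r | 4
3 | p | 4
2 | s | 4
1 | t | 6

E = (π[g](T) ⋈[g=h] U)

Stepwise |·|:
  T → 5
  π[g](T) → 5
  U → 5
  (π[g](T) ⋈[g=h] U) → 3

|E| = 3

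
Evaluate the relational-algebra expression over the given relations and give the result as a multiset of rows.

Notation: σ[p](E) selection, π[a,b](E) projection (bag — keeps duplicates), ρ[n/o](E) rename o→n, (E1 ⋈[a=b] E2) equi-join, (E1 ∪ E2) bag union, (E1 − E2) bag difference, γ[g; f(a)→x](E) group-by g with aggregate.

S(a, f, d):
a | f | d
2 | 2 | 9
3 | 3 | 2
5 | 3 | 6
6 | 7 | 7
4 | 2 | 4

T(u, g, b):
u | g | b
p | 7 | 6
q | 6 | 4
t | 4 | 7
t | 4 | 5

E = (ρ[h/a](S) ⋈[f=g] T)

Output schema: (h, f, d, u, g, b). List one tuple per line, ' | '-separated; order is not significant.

Row counts bottom-up:
  S → 5
  ρ[h/a](S) → 5
  T → 4
  (ρ[h/a](S) ⋈[f=g] T) → 1

== RESULT ==
h | f | d | u | g | b
6 | 7 | 7 | p | 7 | 6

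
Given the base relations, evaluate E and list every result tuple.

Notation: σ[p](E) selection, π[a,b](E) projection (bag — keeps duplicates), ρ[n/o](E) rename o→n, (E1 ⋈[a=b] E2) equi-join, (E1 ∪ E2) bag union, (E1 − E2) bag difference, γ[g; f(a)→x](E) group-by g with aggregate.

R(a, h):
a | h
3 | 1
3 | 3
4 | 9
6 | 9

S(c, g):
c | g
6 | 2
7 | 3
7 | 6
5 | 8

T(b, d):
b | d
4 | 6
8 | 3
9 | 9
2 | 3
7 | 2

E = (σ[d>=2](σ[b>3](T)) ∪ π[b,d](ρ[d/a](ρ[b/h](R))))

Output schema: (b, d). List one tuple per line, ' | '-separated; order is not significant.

Row counts bottom-up:
  T → 5
  σ[b>3](T) → 4
  σ[d>=2](σ[b>3](T)) → 4
  R → 4
  ρ[b/h](R) → 4
  ρ[d/a](ρ[b/h](R)) → 4
  π[b,d](ρ[d/a](ρ[b/h](R))) → 4
  (σ[d>=2](σ[b>3](T)) ∪ π[b,d](ρ[d/a](ρ[b/h](R)))) → 8

== RESULT ==
b | d
1 | 3
3 | 3
4 | 6
7 | 2
8 | 3
9 | 4
9 | 6
9 | 9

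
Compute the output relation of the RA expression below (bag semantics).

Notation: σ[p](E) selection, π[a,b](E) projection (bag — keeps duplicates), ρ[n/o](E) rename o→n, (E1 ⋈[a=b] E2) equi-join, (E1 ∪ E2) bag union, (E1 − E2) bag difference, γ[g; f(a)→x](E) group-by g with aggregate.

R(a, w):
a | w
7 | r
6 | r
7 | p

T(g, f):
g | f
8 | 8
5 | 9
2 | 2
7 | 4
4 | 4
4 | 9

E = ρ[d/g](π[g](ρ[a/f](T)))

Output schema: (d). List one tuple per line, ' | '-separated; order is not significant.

Per-node cardinality:
  T → 6
  ρ[a/f](T) → 6
  π[g](ρ[a/f](T)) → 6
  ρ[d/g](π[g](ρ[a/f](T))) → 6

== RESULT ==
d
2
4
4
5
7
8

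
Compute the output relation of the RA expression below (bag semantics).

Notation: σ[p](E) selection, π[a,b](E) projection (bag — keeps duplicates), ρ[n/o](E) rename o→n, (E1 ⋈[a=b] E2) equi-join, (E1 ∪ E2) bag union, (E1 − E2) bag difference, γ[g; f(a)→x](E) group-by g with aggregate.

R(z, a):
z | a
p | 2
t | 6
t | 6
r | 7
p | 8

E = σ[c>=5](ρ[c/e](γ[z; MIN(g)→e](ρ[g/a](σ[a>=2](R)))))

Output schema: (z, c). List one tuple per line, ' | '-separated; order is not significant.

Stepwise |·|:
  R → 5
  σ[a>=2](R) → 5
  ρ[g/a](σ[a>=2](R)) → 5
  γ[z; MIN(g)→e](ρ[g/a](σ[a>=2](R))) → 3
  ρ[c/e](γ[z; MIN(g)→e](ρ[g/a](σ[a>=2](R)))) → 3
  σ[c>=5](ρ[c/e](γ[z; MIN(g)→e](ρ[g/a](σ[a>=2](R))))) → 2

== RESULT ==
z | c
r | 7
t | 6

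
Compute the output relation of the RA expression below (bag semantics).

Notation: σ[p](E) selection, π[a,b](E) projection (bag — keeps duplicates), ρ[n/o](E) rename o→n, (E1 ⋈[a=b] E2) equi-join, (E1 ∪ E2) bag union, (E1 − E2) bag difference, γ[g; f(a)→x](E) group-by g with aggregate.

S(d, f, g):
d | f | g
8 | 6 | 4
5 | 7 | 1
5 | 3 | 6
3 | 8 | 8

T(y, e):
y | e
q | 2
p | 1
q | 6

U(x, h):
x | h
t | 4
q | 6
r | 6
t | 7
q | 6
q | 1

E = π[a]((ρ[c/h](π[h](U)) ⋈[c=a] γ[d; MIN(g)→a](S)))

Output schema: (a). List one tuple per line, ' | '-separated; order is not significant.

Subexpression sizes:
  U → 6
  π[h](U) → 6
  ρ[c/h](π[h](U)) → 6
  S → 4
  γ[d; MIN(g)→a](S) → 3
  (ρ[c/h](π[h](U)) ⋈[c=a] γ[d; MIN(g)→a](S)) → 2
  π[a]((ρ[c/h](π[h](U)) ⋈[c=a] γ[d; MIN(g)→a](S))) → 2

== RESULT ==
a
1
4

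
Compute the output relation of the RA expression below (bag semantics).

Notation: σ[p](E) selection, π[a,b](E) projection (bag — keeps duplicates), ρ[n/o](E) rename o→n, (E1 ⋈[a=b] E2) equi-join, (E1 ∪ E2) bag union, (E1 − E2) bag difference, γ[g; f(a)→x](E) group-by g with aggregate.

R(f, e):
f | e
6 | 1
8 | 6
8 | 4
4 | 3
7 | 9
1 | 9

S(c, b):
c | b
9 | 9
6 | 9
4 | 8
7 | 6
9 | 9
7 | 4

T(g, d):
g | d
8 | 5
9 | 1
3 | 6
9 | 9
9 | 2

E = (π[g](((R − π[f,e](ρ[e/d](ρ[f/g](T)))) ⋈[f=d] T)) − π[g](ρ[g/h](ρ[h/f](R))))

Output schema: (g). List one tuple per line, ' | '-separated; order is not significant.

Per-node cardinality:
  R → 6
  T → 5
  ρ[f/g](T) → 5
  ρ[e/d](ρ[f/g](T)) → 5
  π[f,e](ρ[e/d](ρ[f/g](T))) → 5
  (R − π[f,e](ρ[e/d](ρ[f/g](T)))) → 6
  T → 5
  ((R − π[f,e](ρ[e/d](ρ[f/g](T)))) ⋈[f=d] T) → 2
  π[g](((R − π[f,e](ρ[e/d](ρ[f/g](T)))) ⋈[f=d] T)) → 2
  R → 6
  ρ[h/f](R) → 6
  ρ[g/h](ρ[h/f](R)) → 6
  π[g](ρ[g/h](ρ[h/f](R))) → 6
  (π[g](((R − π[f,e](ρ[e/d](ρ[f/g](T)))) ⋈[f=d] T)) − π[g](ρ[g/h](ρ[h/f](R)))) → 2

== RESULT ==
g
3
9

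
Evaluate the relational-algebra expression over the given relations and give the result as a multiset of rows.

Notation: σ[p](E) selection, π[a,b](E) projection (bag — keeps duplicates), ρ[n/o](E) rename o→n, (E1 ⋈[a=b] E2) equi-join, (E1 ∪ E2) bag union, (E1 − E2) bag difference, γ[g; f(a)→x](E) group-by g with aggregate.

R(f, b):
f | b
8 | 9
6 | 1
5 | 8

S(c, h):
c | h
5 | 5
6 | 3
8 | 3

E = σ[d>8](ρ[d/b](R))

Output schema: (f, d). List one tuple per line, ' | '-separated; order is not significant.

Stepwise |·|:
  R → 3
  ρ[d/b](R) → 3
  σ[d>8](ρ[d/b](R)) → 1

== RESULT ==
f | d
8 | 9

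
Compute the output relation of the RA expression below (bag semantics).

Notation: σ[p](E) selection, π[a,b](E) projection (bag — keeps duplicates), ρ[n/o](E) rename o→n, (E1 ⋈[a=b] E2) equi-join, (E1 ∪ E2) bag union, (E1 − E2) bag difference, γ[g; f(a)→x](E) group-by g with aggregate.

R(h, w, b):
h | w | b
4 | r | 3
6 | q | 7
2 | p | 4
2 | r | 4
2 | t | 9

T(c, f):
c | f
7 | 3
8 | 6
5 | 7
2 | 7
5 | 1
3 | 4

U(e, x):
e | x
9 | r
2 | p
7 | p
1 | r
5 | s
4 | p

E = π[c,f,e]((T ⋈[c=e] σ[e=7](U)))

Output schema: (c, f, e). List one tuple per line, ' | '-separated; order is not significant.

Per-node cardinality:
  T → 6
  U → 6
  σ[e=7](U) → 1
  (T ⋈[c=e] σ[e=7](U)) → 1
  π[c,f,e]((T ⋈[c=e] σ[e=7](U))) → 1

== RESULT ==
c | f | e
7 | 3 | 7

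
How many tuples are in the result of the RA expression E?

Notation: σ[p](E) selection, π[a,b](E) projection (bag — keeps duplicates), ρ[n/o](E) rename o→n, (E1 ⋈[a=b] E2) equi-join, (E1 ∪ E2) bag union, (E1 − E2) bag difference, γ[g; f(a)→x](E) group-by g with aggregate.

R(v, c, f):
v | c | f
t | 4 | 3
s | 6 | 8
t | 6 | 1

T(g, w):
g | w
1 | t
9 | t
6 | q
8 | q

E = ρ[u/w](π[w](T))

Row counts bottom-up:
  T → 4
  π[w](T) → 4
  ρ[u/w](π[w](T)) → 4

|E| = 4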